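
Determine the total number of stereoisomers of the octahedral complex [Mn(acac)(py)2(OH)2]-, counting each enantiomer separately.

Each acac is bidentate and must span two cis positions.
There are 3 geometric isomers: py cis, OH trans; py trans, OH cis; py cis, OH cis (chiral).
One of these lacks any improper symmetry element and so occurs as an enantiomeric pair, giving 3 + 1 = 4 stereoisomers in total.

4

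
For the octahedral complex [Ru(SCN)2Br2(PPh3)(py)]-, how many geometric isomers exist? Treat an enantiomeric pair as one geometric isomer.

An octahedron has six vertices in three trans pairs; every non-trans pair is cis.
There are 6 geometric isomers: SCN cis, Br trans; SCN trans, Br trans; SCN cis, Br cis (3 arrangements, 2 chiral); SCN trans, Br cis.

6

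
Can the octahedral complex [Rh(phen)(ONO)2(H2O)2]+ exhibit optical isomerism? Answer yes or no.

The six octahedral sites form three mutually perpendicular trans pairs.
Each phen is bidentate and must span two cis positions.
The distinct arrangements are (3 in all): ONO cis, H2O trans; ONO cis, H2O cis (chiral); ONO trans, H2O cis.
One of these lacks any improper symmetry element and so occurs as an enantiomeric pair, giving 3 + 1 = 4 stereoisomers in total.

yes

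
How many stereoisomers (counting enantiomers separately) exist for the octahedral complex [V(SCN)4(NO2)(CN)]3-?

2

In an octahedral complex each vertex has one trans partner and four cis neighbours.
There are 2 geometric isomers: NO2 and CN mutually trans; NO2 and CN mutually cis.
Each arrangement has an internal mirror plane or centre of symmetry, so none is chiral.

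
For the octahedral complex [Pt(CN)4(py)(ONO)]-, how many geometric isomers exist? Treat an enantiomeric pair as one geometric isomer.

2

In an octahedral complex each vertex has one trans partner and four cis neighbours.
Systematic placement gives 2 geometric isomers: py and ONO mutually trans; py and ONO mutually cis.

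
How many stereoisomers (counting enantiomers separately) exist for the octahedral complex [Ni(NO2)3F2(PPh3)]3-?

The six octahedral sites form three mutually perpendicular trans pairs.
There are 3 geometric isomers: NO2 mer, F trans; NO2 fac, F cis; NO2 mer, F cis.
Each arrangement has an internal mirror plane or centre of symmetry, so none is chiral.

3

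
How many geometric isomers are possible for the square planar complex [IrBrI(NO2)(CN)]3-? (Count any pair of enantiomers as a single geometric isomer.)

3

A square has two trans pairs of vertices; adjacent vertices are cis.
The distinct arrangements are (3 in all): (Br/I trans, CN/NO2 trans); (Br/NO2 trans, CN/I trans); (Br/CN trans, I/NO2 trans).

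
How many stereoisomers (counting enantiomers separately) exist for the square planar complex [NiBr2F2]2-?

The distinct arrangements are (2 in all): Br cis; Br trans.
Each arrangement has an internal mirror plane or centre of symmetry, so none is chiral.

2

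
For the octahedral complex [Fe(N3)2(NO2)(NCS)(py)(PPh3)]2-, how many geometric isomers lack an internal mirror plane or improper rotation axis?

In an octahedral complex each vertex has one trans partner and four cis neighbours.
Systematic enumeration (placing each ligand type in turn and discarding arrangements equivalent by rotation or reflection) gives 9 geometric isomers.
Of these, 6 lack any improper symmetry element and so occur as enantiomeric pairs, giving 9 + 6 = 15 stereoisomers in total.

6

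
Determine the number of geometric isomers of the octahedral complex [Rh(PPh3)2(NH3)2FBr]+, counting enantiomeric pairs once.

6

An octahedron has six vertices in three trans pairs; every non-trans pair is cis.
Working through the distinct placements yields 6 geometric isomers: PPh3 trans, NH3 trans; PPh3 cis, NH3 cis (3 arrangements, 2 chiral); PPh3 trans, NH3 cis; PPh3 cis, NH3 trans.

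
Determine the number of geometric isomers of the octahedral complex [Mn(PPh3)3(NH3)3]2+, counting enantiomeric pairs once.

The six octahedral sites form three mutually perpendicular trans pairs.
There are 2 geometric isomers: PPh3 mer; PPh3 fac.

2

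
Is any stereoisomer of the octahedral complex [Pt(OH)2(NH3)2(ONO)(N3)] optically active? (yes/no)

An octahedron has six vertices in three trans pairs; every non-trans pair is cis.
Systematic placement gives 6 geometric isomers: OH cis, NH3 cis (3 arrangements, 2 chiral); OH trans, NH3 cis; OH cis, NH3 trans; OH trans, NH3 trans.
Of these, 2 lack any improper symmetry element and so occur as enantiomeric pairs, giving 6 + 2 = 8 stereoisomers in total.

yes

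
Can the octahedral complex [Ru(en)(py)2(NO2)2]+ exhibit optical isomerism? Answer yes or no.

yes

An octahedron has six vertices in three trans pairs; every non-trans pair is cis.
Each en is bidentate and must span two cis positions.
There are 3 geometric isomers: py cis, NO2 trans; py trans, NO2 cis; py cis, NO2 cis (chiral).
One of these lacks any improper symmetry element and so occurs as an enantiomeric pair, giving 3 + 1 = 4 stereoisomers in total.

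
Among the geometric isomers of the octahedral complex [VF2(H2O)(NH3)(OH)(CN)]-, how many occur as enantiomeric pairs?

6

Placing the ligands in turn and identifying arrangements related by rotation or reflection leaves 9 distinct geometric isomers.
Of these, 6 lack any improper symmetry element and so occur as enantiomeric pairs, giving 9 + 6 = 15 stereoisomers in total.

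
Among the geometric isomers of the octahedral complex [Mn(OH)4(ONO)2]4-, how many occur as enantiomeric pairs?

The six octahedral sites form three mutually perpendicular trans pairs.
Working through the distinct placements yields 2 geometric isomers: ONO trans; ONO cis.
Each arrangement has an internal mirror plane or centre of symmetry, so none is chiral.

0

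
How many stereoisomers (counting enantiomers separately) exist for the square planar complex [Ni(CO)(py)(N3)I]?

In a square planar complex each vertex has one trans partner and two cis neighbours.
Working through the distinct placements yields 3 geometric isomers: (CO/N3 trans, I/py trans); (CO/py trans, I/N3 trans); (CO/I trans, N3/py trans).
Each arrangement has an internal mirror plane or centre of symmetry, so none is chiral.

3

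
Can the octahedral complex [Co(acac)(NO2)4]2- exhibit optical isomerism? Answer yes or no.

no

The six octahedral sites form three mutually perpendicular trans pairs.
Each acac is bidentate and must span two cis positions.
Only one geometric arrangement is possible.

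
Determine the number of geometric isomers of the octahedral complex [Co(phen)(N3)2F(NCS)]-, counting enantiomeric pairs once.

4

An octahedron has six vertices in three trans pairs; every non-trans pair is cis.
Each phen is bidentate and must span two cis positions.
The distinct arrangements are (4 in all): N3 cis (3 arrangements, 2 chiral); N3 trans.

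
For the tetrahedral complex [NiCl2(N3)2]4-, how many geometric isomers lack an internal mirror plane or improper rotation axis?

All four vertices of a tetrahedron are equivalent and mutually adjacent, so cis/trans isomerism cannot arise.
Only one geometric arrangement is possible.

0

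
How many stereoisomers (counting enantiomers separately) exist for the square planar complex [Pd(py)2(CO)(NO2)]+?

A square has two trans pairs of vertices; adjacent vertices are cis.
There are 2 geometric isomers: py cis; py trans.
Each arrangement has an internal mirror plane or centre of symmetry, so none is chiral.

2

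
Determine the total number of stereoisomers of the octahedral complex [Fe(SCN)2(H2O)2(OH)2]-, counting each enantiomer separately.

6

In an octahedral complex each vertex has one trans partner and four cis neighbours.
Working through the distinct placements yields 5 geometric isomers: SCN trans, H2O trans, OH trans; SCN cis, H2O trans, OH cis; SCN trans, H2O cis, OH cis; SCN cis, H2O cis, OH cis (chiral); SCN cis, H2O cis, OH trans.
One of these lacks any improper symmetry element and so occurs as an enantiomeric pair, giving 5 + 1 = 6 stereoisomers in total.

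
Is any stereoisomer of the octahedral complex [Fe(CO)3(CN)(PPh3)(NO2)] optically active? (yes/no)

yes

In an octahedral complex each vertex has one trans partner and four cis neighbours.
The distinct arrangements are (4 in all): CO mer (3 arrangements); CO fac (chiral).
One of these lacks any improper symmetry element and so occurs as an enantiomeric pair, giving 4 + 1 = 5 stereoisomers in total.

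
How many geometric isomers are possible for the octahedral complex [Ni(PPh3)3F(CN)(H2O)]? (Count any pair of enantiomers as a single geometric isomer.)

4

An octahedron has six vertices in three trans pairs; every non-trans pair is cis.
Systematic placement gives 4 geometric isomers: PPh3 mer (3 arrangements); PPh3 fac (chiral).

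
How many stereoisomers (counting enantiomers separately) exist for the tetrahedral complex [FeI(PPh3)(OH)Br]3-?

All four vertices of a tetrahedron are equivalent and mutually adjacent, so cis/trans isomerism cannot arise.
Only one geometric arrangement is possible; it has no improper symmetry element, so it exists as a pair of enantiomers (2 stereoisomers).

2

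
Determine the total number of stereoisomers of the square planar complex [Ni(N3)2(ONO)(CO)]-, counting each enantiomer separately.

2

A square has two trans pairs of vertices; adjacent vertices are cis.
There are 2 geometric isomers: N3 cis; N3 trans.
Each arrangement has an internal mirror plane or centre of symmetry, so none is chiral.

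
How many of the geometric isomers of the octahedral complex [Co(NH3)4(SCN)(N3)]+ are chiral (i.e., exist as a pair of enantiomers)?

0

Systematic placement gives 2 geometric isomers: SCN and N3 mutually cis; SCN and N3 mutually trans.
Each arrangement has an internal mirror plane or centre of symmetry, so none is chiral.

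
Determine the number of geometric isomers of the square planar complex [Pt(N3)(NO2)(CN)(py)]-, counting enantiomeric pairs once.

3

Working through the distinct placements yields 3 geometric isomers: (CN/NO2 trans, N3/py trans); (CN/py trans, N3/NO2 trans); (CN/N3 trans, NO2/py trans).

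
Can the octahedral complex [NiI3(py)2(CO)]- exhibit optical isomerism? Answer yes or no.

An octahedron has six vertices in three trans pairs; every non-trans pair is cis.
Systematic placement gives 3 geometric isomers: I mer, py trans; I fac, py cis; I mer, py cis.
Each arrangement has an internal mirror plane or centre of symmetry, so none is chiral.

no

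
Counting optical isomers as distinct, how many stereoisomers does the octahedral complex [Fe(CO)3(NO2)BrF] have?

5

The six octahedral sites form three mutually perpendicular trans pairs.
There are 4 geometric isomers: CO mer (3 arrangements); CO fac (chiral).
One of these lacks any improper symmetry element and so occurs as an enantiomeric pair, giving 4 + 1 = 5 stereoisomers in total.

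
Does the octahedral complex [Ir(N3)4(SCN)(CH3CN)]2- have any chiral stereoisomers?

There are 2 geometric isomers: SCN and CH3CN mutually cis; SCN and CH3CN mutually trans.
Each arrangement has an internal mirror plane or centre of symmetry, so none is chiral.

no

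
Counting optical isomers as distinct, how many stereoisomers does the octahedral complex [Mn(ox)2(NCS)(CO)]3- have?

Each ox is bidentate and must span two cis positions.
There are 2 geometric isomers: NCS and CO mutually trans; NCS and CO mutually cis (chiral).
One of these lacks any improper symmetry element and so occurs as an enantiomeric pair, giving 2 + 1 = 3 stereoisomers in total.

3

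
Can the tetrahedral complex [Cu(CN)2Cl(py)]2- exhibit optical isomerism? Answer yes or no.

All four vertices of a tetrahedron are equivalent and mutually adjacent, so cis/trans isomerism cannot arise.
Only one geometric arrangement is possible.

no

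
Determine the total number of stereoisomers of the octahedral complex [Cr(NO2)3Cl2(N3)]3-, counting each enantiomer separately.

In an octahedral complex each vertex has one trans partner and four cis neighbours.
The distinct arrangements are (3 in all): NO2 mer, Cl trans; NO2 mer, Cl cis; NO2 fac, Cl cis.
Each arrangement has an internal mirror plane or centre of symmetry, so none is chiral.

3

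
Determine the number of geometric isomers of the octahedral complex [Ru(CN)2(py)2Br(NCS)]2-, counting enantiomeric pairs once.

Systematic placement gives 6 geometric isomers: CN cis, py trans; CN cis, py cis (3 arrangements, 2 chiral); CN trans, py trans; CN trans, py cis.

6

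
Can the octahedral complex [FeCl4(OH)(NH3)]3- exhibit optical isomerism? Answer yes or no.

no

An octahedron has six vertices in three trans pairs; every non-trans pair is cis.
Working through the distinct placements yields 2 geometric isomers: OH and NH3 mutually trans; OH and NH3 mutually cis.
Each arrangement has an internal mirror plane or centre of symmetry, so none is chiral.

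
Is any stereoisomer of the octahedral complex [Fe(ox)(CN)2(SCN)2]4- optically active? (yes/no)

The six octahedral sites form three mutually perpendicular trans pairs.
Each ox is bidentate and must span two cis positions.
There are 3 geometric isomers: CN trans, SCN cis; CN cis, SCN cis (chiral); CN cis, SCN trans.
One of these lacks any improper symmetry element and so occurs as an enantiomeric pair, giving 3 + 1 = 4 stereoisomers in total.

yes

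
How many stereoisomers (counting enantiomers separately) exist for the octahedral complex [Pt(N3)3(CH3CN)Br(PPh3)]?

An octahedron has six vertices in three trans pairs; every non-trans pair is cis.
There are 4 geometric isomers: N3 mer (3 arrangements); N3 fac (chiral).
One of these lacks any improper symmetry element and so occurs as an enantiomeric pair, giving 4 + 1 = 5 stereoisomers in total.

5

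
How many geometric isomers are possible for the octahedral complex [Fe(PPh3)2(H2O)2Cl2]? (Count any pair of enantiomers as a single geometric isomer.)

An octahedron has six vertices in three trans pairs; every non-trans pair is cis.
Systematic placement gives 5 geometric isomers: PPh3 trans, H2O trans, Cl trans; PPh3 cis, H2O cis, Cl trans; PPh3 trans, H2O cis, Cl cis; PPh3 cis, H2O cis, Cl cis (chiral); PPh3 cis, H2O trans, Cl cis.

5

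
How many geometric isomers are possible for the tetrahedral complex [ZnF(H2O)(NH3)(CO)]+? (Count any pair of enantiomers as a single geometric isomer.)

1

All four vertices of a tetrahedron are equivalent and mutually adjacent, so cis/trans isomerism cannot arise.
Only one geometric arrangement is possible; it has no improper symmetry element, so it exists as a pair of enantiomers (2 stereoisomers).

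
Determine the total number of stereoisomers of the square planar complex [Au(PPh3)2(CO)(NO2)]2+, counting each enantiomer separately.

A square has two trans pairs of vertices; adjacent vertices are cis.
The distinct arrangements are (2 in all): PPh3 cis; PPh3 trans.
Each arrangement has an internal mirror plane or centre of symmetry, so none is chiral.

2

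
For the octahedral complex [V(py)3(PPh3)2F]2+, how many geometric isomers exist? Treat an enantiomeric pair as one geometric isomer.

In an octahedral complex each vertex has one trans partner and four cis neighbours.
There are 3 geometric isomers: py mer, PPh3 cis; py mer, PPh3 trans; py fac, PPh3 cis.

3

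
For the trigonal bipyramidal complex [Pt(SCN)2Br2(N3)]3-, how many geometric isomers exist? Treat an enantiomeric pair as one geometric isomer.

In a trigonal bipyramid the two axial positions differ from the three equatorial ones.
Exhaustive case analysis gives 5 geometric isomers.

5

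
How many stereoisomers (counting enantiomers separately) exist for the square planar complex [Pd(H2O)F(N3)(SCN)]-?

A square has two trans pairs of vertices; adjacent vertices are cis.
There are 3 geometric isomers: (F/N3 trans, H2O/SCN trans); (F/SCN trans, H2O/N3 trans); (F/H2O trans, N3/SCN trans).
Each arrangement has an internal mirror plane or centre of symmetry, so none is chiral.

3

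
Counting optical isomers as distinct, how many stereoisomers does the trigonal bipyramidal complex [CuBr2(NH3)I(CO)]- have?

10

In a trigonal bipyramid the two axial positions differ from the three equatorial ones.
Exhaustive case analysis gives 7 geometric isomers.
Of these, 3 lack any improper symmetry element and so occur as enantiomeric pairs, giving 7 + 3 = 10 stereoisomers in total.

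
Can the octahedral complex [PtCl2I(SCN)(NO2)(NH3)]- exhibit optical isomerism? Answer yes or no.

An octahedron has six vertices in three trans pairs; every non-trans pair is cis.
Placing the ligands in turn and identifying arrangements related by rotation or reflection leaves 9 distinct geometric isomers.
Of these, 6 lack any improper symmetry element and so occur as enantiomeric pairs, giving 9 + 6 = 15 stereoisomers in total.

yes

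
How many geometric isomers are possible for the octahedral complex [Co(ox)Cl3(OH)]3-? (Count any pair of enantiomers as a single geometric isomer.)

2

The six octahedral sites form three mutually perpendicular trans pairs.
Each ox is bidentate and must span two cis positions.
The distinct arrangements are (2 in all): Cl mer; Cl fac.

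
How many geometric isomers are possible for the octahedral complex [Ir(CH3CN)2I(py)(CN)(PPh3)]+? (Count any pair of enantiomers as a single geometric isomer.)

In an octahedral complex each vertex has one trans partner and four cis neighbours.
Systematic enumeration (placing each ligand type in turn and discarding arrangements equivalent by rotation or reflection) gives 9 geometric isomers.

9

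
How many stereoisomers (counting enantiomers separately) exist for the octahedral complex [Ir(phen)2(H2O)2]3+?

3

Each phen is bidentate and must span two cis positions.
Working through the distinct placements yields 2 geometric isomers: H2O trans; H2O cis (chiral).
One of these lacks any improper symmetry element and so occurs as an enantiomeric pair, giving 2 + 1 = 3 stereoisomers in total.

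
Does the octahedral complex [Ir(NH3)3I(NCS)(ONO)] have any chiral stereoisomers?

yes

In an octahedral complex each vertex has one trans partner and four cis neighbours.
There are 4 geometric isomers: NH3 mer (3 arrangements); NH3 fac (chiral).
One of these lacks any improper symmetry element and so occurs as an enantiomeric pair, giving 4 + 1 = 5 stereoisomers in total.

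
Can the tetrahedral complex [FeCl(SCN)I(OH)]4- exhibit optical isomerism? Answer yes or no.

yes

Only one geometric arrangement is possible; it has no improper symmetry element, so it exists as a pair of enantiomers (2 stereoisomers).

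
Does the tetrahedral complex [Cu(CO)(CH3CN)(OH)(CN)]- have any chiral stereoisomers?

yes

All four vertices of a tetrahedron are equivalent and mutually adjacent, so cis/trans isomerism cannot arise.
Only one geometric arrangement is possible; it has no improper symmetry element, so it exists as a pair of enantiomers (2 stereoisomers).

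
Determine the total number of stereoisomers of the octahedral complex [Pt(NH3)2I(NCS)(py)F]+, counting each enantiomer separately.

15

The six octahedral sites form three mutually perpendicular trans pairs.
Exhaustive case analysis gives 9 geometric isomers.
Of these, 6 lack any improper symmetry element and so occur as enantiomeric pairs, giving 9 + 6 = 15 stereoisomers in total.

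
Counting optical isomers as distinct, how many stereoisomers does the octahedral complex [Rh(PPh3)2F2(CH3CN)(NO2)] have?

An octahedron has six vertices in three trans pairs; every non-trans pair is cis.
Working through the distinct placements yields 6 geometric isomers: PPh3 trans, F cis; PPh3 cis, F cis (3 arrangements, 2 chiral); PPh3 trans, F trans; PPh3 cis, F trans.
Of these, 2 lack any improper symmetry element and so occur as enantiomeric pairs, giving 6 + 2 = 8 stereoisomers in total.

8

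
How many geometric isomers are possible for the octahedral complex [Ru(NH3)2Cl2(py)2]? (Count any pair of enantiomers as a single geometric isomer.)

The six octahedral sites form three mutually perpendicular trans pairs.
The distinct arrangements are (5 in all): NH3 trans, Cl trans, py trans; NH3 cis, Cl trans, py cis; NH3 cis, Cl cis, py trans; NH3 cis, Cl cis, py cis (chiral); NH3 trans, Cl cis, py cis.

5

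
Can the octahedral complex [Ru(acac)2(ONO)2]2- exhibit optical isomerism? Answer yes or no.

Each acac is bidentate and must span two cis positions.
Systematic placement gives 2 geometric isomers: ONO trans; ONO cis (chiral).
One of these lacks any improper symmetry element and so occurs as an enantiomeric pair, giving 2 + 1 = 3 stereoisomers in total.

yes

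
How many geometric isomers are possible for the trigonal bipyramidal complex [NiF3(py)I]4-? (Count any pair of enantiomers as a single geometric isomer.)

4

Systematic placement gives 4 geometric isomers: py equatorial, I equatorial; py equatorial, I axial; py axial, I equatorial; py axial, I axial.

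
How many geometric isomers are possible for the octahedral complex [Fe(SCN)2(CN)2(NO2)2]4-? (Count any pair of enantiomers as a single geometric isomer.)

5

An octahedron has six vertices in three trans pairs; every non-trans pair is cis.
There are 5 geometric isomers: SCN trans, CN trans, NO2 trans; SCN cis, CN trans, NO2 cis; SCN trans, CN cis, NO2 cis; SCN cis, CN cis, NO2 cis (chiral); SCN cis, CN cis, NO2 trans.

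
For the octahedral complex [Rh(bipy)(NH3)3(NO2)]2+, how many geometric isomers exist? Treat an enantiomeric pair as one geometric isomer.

2

The six octahedral sites form three mutually perpendicular trans pairs.
Each bipy is bidentate and must span two cis positions.
There are 2 geometric isomers: NH3 mer; NH3 fac.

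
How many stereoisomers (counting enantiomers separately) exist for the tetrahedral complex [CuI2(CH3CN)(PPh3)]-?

In a tetrahedral complex all four positions are equivalent and every pair of ligands is adjacent — there is no cis/trans distinction.
Only one geometric arrangement is possible.

1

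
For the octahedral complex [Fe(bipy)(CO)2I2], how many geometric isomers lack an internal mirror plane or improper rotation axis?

1

The six octahedral sites form three mutually perpendicular trans pairs.
Each bipy is bidentate and must span two cis positions.
Working through the distinct placements yields 3 geometric isomers: CO trans, I cis; CO cis, I cis (chiral); CO cis, I trans.
One of these lacks any improper symmetry element and so occurs as an enantiomeric pair, giving 3 + 1 = 4 stereoisomers in total.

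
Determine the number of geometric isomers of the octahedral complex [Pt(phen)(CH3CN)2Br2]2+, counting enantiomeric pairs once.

3

The six octahedral sites form three mutually perpendicular trans pairs.
Each phen is bidentate and must span two cis positions.
Working through the distinct placements yields 3 geometric isomers: CH3CN cis, Br trans; CH3CN cis, Br cis (chiral); CH3CN trans, Br cis.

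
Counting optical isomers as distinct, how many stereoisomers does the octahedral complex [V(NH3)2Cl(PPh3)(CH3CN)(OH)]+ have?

In an octahedral complex each vertex has one trans partner and four cis neighbours.
Placing the ligands in turn and identifying arrangements related by rotation or reflection leaves 9 distinct geometric isomers.
Of these, 6 lack any improper symmetry element and so occur as enantiomeric pairs, giving 9 + 6 = 15 stereoisomers in total.

15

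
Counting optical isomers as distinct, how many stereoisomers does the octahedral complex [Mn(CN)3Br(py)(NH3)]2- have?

5

The six octahedral sites form three mutually perpendicular trans pairs.
The distinct arrangements are (4 in all): CN mer (3 arrangements); CN fac (chiral).
One of these lacks any improper symmetry element and so occurs as an enantiomeric pair, giving 4 + 1 = 5 stereoisomers in total.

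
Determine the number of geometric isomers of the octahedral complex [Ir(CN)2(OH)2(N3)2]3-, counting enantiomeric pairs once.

The six octahedral sites form three mutually perpendicular trans pairs.
The distinct arrangements are (5 in all): CN trans, OH trans, N3 trans; CN trans, OH cis, N3 cis; CN cis, OH trans, N3 cis; CN cis, OH cis, N3 cis (chiral); CN cis, OH cis, N3 trans.

5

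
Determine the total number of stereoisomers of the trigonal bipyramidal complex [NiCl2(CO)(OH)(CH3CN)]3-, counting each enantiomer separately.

10

In a trigonal bipyramid the two axial positions differ from the three equatorial ones.
Exhaustive case analysis gives 7 geometric isomers.
Of these, 3 lack any improper symmetry element and so occur as enantiomeric pairs, giving 7 + 3 = 10 stereoisomers in total.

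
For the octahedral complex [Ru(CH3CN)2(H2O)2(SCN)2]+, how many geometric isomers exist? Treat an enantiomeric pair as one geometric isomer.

An octahedron has six vertices in three trans pairs; every non-trans pair is cis.
Working through the distinct placements yields 5 geometric isomers: CH3CN trans, H2O trans, SCN trans; CH3CN trans, H2O cis, SCN cis; CH3CN cis, H2O cis, SCN trans; CH3CN cis, H2O cis, SCN cis (chiral); CH3CN cis, H2O trans, SCN cis.

5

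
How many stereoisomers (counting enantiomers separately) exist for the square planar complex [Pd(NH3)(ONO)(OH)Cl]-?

3

A square has two trans pairs of vertices; adjacent vertices are cis.
Working through the distinct placements yields 3 geometric isomers: (Cl/OH trans, NH3/ONO trans); (Cl/ONO trans, NH3/OH trans); (Cl/NH3 trans, OH/ONO trans).
Each arrangement has an internal mirror plane or centre of symmetry, so none is chiral.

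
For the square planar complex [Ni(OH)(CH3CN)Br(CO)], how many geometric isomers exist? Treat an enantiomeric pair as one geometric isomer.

3

In a square planar complex each vertex has one trans partner and two cis neighbours.
There are 3 geometric isomers: (Br/CO trans, CH3CN/OH trans); (Br/OH trans, CH3CN/CO trans); (Br/CH3CN trans, CO/OH trans).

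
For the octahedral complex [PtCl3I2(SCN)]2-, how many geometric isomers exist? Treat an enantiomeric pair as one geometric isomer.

The six octahedral sites form three mutually perpendicular trans pairs.
The distinct arrangements are (3 in all): Cl mer, I cis; Cl mer, I trans; Cl fac, I cis.

3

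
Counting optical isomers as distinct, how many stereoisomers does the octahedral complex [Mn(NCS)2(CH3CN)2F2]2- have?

6

The six octahedral sites form three mutually perpendicular trans pairs.
There are 5 geometric isomers: NCS trans, CH3CN trans, F trans; NCS cis, CH3CN trans, F cis; NCS trans, CH3CN cis, F cis; NCS cis, CH3CN cis, F cis (chiral); NCS cis, CH3CN cis, F trans.
One of these lacks any improper symmetry element and so occurs as an enantiomeric pair, giving 5 + 1 = 6 stereoisomers in total.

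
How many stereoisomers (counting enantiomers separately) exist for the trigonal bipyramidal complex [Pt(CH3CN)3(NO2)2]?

In a trigonal bipyramid the two axial positions differ from the three equatorial ones.
Working through the distinct placements yields 3 geometric isomers: NO2 both equatorial; NO2 one axial, one equatorial; NO2 both axial.
Each arrangement has an internal mirror plane or centre of symmetry, so none is chiral.

3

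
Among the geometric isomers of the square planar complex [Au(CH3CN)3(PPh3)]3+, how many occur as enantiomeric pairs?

0

A square has two trans pairs of vertices; adjacent vertices are cis.
Only one geometric arrangement is possible.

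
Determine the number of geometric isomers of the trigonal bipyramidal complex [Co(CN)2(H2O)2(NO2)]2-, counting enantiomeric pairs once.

5

In a trigonal bipyramid the two axial positions differ from the three equatorial ones.
Systematic enumeration (placing each ligand type in turn and discarding arrangements equivalent by rotation or reflection) gives 5 geometric isomers.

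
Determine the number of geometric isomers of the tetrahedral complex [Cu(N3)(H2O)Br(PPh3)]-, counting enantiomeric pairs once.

All four vertices of a tetrahedron are equivalent and mutually adjacent, so cis/trans isomerism cannot arise.
Only one geometric arrangement is possible; it has no improper symmetry element, so it exists as a pair of enantiomers (2 stereoisomers).

1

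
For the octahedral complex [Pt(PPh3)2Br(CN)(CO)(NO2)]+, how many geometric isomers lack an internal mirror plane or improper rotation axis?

An octahedron has six vertices in three trans pairs; every non-trans pair is cis.
Exhaustive case analysis gives 9 geometric isomers.
Of these, 6 lack any improper symmetry element and so occur as enantiomeric pairs, giving 9 + 6 = 15 stereoisomers in total.

6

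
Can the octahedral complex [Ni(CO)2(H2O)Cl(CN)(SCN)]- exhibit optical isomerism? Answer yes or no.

The six octahedral sites form three mutually perpendicular trans pairs.
Exhaustive case analysis gives 9 geometric isomers.
Of these, 6 lack any improper symmetry element and so occur as enantiomeric pairs, giving 9 + 6 = 15 stereoisomers in total.

yes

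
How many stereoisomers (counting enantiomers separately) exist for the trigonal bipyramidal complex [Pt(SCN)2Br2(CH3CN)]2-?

In a trigonal bipyramid the two axial positions differ from the three equatorial ones.
Exhaustive case analysis gives 5 geometric isomers.
One of these lacks any improper symmetry element and so occurs as an enantiomeric pair, giving 5 + 1 = 6 stereoisomers in total.

6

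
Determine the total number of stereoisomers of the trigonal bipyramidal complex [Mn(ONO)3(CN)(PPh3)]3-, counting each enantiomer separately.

In a trigonal bipyramid the two axial positions differ from the three equatorial ones.
There are 4 geometric isomers: CN axial, PPh3 equatorial; CN axial, PPh3 axial; CN equatorial, PPh3 equatorial; CN equatorial, PPh3 axial.
Each arrangement has an internal mirror plane or centre of symmetry, so none is chiral.

4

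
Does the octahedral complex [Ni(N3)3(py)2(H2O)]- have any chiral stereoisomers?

Systematic placement gives 3 geometric isomers: N3 mer, py trans; N3 fac, py cis; N3 mer, py cis.
Each arrangement has an internal mirror plane or centre of symmetry, so none is chiral.

no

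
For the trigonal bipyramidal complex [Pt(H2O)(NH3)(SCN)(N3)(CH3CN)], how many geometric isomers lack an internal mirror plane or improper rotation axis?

A trigonal bipyramid has two axial and three equatorial sites, which are chemically inequivalent.
Exhaustive case analysis gives 10 geometric isomers.
Of these, 10 lack any improper symmetry element and so occur as enantiomeric pairs, giving 10 + 10 = 20 stereoisomers in total.

10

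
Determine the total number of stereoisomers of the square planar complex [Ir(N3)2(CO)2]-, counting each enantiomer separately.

In a square planar complex each vertex has one trans partner and two cis neighbours.
The distinct arrangements are (2 in all): N3 cis; N3 trans.
Each arrangement has an internal mirror plane or centre of symmetry, so none is chiral.

2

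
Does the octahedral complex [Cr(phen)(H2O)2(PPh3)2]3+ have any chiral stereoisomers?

yes

An octahedron has six vertices in three trans pairs; every non-trans pair is cis.
Each phen is bidentate and must span two cis positions.
Systematic placement gives 3 geometric isomers: H2O trans, PPh3 cis; H2O cis, PPh3 cis (chiral); H2O cis, PPh3 trans.
One of these lacks any improper symmetry element and so occurs as an enantiomeric pair, giving 3 + 1 = 4 stereoisomers in total.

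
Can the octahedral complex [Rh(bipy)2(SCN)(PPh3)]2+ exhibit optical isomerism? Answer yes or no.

yes

The six octahedral sites form three mutually perpendicular trans pairs.
Each bipy is bidentate and must span two cis positions.
Working through the distinct placements yields 2 geometric isomers: SCN and PPh3 mutually trans; SCN and PPh3 mutually cis (chiral).
One of these lacks any improper symmetry element and so occurs as an enantiomeric pair, giving 2 + 1 = 3 stereoisomers in total.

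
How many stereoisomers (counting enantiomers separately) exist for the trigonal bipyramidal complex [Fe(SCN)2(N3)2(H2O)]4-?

A trigonal bipyramid has two axial and three equatorial sites, which are chemically inequivalent.
Exhaustive case analysis gives 5 geometric isomers.
One of these lacks any improper symmetry element and so occurs as an enantiomeric pair, giving 5 + 1 = 6 stereoisomers in total.

6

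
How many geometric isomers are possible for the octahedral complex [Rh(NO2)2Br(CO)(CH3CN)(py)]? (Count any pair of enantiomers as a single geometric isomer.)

In an octahedral complex each vertex has one trans partner and four cis neighbours.
Placing the ligands in turn and identifying arrangements related by rotation or reflection leaves 9 distinct geometric isomers.

9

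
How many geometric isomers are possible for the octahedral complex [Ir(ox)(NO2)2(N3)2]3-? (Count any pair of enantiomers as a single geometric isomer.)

3

In an octahedral complex each vertex has one trans partner and four cis neighbours.
Each ox is bidentate and must span two cis positions.
Working through the distinct placements yields 3 geometric isomers: NO2 cis, N3 trans; NO2 cis, N3 cis (chiral); NO2 trans, N3 cis.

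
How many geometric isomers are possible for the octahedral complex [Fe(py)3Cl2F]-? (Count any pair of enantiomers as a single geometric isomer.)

3

An octahedron has six vertices in three trans pairs; every non-trans pair is cis.
The distinct arrangements are (3 in all): py mer, Cl trans; py mer, Cl cis; py fac, Cl cis.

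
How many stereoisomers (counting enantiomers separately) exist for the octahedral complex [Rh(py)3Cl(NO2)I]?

The six octahedral sites form three mutually perpendicular trans pairs.
Systematic placement gives 4 geometric isomers: py mer (3 arrangements); py fac (chiral).
One of these lacks any improper symmetry element and so occurs as an enantiomeric pair, giving 4 + 1 = 5 stereoisomers in total.

5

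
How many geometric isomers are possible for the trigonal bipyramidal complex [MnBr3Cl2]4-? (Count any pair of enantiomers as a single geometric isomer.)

3

In a trigonal bipyramid the two axial positions differ from the three equatorial ones.
There are 3 geometric isomers: Cl both equatorial; Cl one axial, one equatorial; Cl both axial.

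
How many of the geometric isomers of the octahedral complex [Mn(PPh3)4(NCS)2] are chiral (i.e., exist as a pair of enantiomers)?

An octahedron has six vertices in three trans pairs; every non-trans pair is cis.
Working through the distinct placements yields 2 geometric isomers: NCS trans; NCS cis.
Each arrangement has an internal mirror plane or centre of symmetry, so none is chiral.

0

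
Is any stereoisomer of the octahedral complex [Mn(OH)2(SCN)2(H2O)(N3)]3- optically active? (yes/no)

The six octahedral sites form three mutually perpendicular trans pairs.
The distinct arrangements are (6 in all): OH trans, SCN trans; OH cis, SCN cis (3 arrangements, 2 chiral); OH cis, SCN trans; OH trans, SCN cis.
Of these, 2 lack any improper symmetry element and so occur as enantiomeric pairs, giving 6 + 2 = 8 stereoisomers in total.

yes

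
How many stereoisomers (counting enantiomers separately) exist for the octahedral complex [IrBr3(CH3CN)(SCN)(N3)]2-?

5

In an octahedral complex each vertex has one trans partner and four cis neighbours.
Systematic placement gives 4 geometric isomers: Br mer (3 arrangements); Br fac (chiral).
One of these lacks any improper symmetry element and so occurs as an enantiomeric pair, giving 4 + 1 = 5 stereoisomers in total.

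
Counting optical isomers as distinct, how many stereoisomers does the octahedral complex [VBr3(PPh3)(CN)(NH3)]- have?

The six octahedral sites form three mutually perpendicular trans pairs.
The distinct arrangements are (4 in all): Br mer (3 arrangements); Br fac (chiral).
One of these lacks any improper symmetry element and so occurs as an enantiomeric pair, giving 4 + 1 = 5 stereoisomers in total.

5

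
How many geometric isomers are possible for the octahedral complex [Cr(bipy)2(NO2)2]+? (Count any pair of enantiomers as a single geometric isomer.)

2

An octahedron has six vertices in three trans pairs; every non-trans pair is cis.
Each bipy is bidentate and must span two cis positions.
Systematic placement gives 2 geometric isomers: NO2 trans; NO2 cis (chiral).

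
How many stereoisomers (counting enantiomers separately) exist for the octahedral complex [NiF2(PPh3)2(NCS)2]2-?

In an octahedral complex each vertex has one trans partner and four cis neighbours.
Systematic placement gives 5 geometric isomers: F trans, PPh3 trans, NCS trans; F trans, PPh3 cis, NCS cis; F cis, PPh3 trans, NCS cis; F cis, PPh3 cis, NCS cis (chiral); F cis, PPh3 cis, NCS trans.
One of these lacks any improper symmetry element and so occurs as an enantiomeric pair, giving 5 + 1 = 6 stereoisomers in total.

6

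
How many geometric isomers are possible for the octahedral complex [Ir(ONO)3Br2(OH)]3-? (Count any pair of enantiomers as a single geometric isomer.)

3

In an octahedral complex each vertex has one trans partner and four cis neighbours.
Working through the distinct placements yields 3 geometric isomers: ONO mer, Br trans; ONO mer, Br cis; ONO fac, Br cis.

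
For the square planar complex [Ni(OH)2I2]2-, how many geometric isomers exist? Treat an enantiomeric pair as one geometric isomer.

There are 2 geometric isomers: OH cis; OH trans.

2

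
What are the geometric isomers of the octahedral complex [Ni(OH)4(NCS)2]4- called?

cis and trans

In an octahedral complex each vertex has one trans partner and four cis neighbours.
There are 2 geometric isomers: NCS trans; NCS cis.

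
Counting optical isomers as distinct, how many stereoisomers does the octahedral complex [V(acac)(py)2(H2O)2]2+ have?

4

An octahedron has six vertices in three trans pairs; every non-trans pair is cis.
Each acac is bidentate and must span two cis positions.
There are 3 geometric isomers: py cis, H2O trans; py trans, H2O cis; py cis, H2O cis (chiral).
One of these lacks any improper symmetry element and so occurs as an enantiomeric pair, giving 3 + 1 = 4 stereoisomers in total.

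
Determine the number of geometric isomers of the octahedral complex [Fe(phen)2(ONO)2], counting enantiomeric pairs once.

In an octahedral complex each vertex has one trans partner and four cis neighbours.
Each phen is bidentate and must span two cis positions.
There are 2 geometric isomers: ONO trans; ONO cis (chiral).

2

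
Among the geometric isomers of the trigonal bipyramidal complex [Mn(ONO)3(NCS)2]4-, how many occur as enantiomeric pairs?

0

There are 3 geometric isomers: NCS both axial; NCS one axial, one equatorial; NCS both equatorial.
Each arrangement has an internal mirror plane or centre of symmetry, so none is chiral.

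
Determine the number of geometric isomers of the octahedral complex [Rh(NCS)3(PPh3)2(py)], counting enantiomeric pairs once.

An octahedron has six vertices in three trans pairs; every non-trans pair is cis.
Working through the distinct placements yields 3 geometric isomers: NCS mer, PPh3 cis; NCS mer, PPh3 trans; NCS fac, PPh3 cis.

3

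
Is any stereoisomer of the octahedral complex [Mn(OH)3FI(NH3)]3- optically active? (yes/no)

yes

An octahedron has six vertices in three trans pairs; every non-trans pair is cis.
Systematic placement gives 4 geometric isomers: OH mer (3 arrangements); OH fac (chiral).
One of these lacks any improper symmetry element and so occurs as an enantiomeric pair, giving 4 + 1 = 5 stereoisomers in total.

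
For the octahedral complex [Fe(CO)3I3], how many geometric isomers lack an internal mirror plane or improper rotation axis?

The six octahedral sites form three mutually perpendicular trans pairs.
The distinct arrangements are (2 in all): CO mer; CO fac.
Each arrangement has an internal mirror plane or centre of symmetry, so none is chiral.

0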